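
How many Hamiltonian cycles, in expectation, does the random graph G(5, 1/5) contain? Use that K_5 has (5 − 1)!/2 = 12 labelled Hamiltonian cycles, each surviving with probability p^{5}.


K_5 has (5 − 1)!/2 = 12 labelled Hamiltonian cycles.
For each such Hamiltonian cycle H, let X_H = 1 if all 5 edges of H are present in G. Then P[X_H = 1] = p^{5} = (1/5)^{5} = 1/3125.
By linearity: E[X] = Σ_H E[X_H] = 12 · p^{5} = 12 · 1/3125 = 12/3125.
Numerically: E[X] ≈ 0.00384.

E[X] = 12 · (1/5)^{5} = 12/3125 ≈ 0.00384.


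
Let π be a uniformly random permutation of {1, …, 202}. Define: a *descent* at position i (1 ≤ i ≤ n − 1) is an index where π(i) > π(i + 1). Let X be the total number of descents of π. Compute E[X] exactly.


Write X = Σ X_I over i = 1, …, 201, with X_I the indicator of one descent.
There are 201 indicators.
For each fixed i, the pair (π(i), π(i+1)) is a uniformly random ordered pair of distinct values from {1, …, 202}; by symmetry P[π(i) > π(i+1)] = 1/2.
By linearity: E[X] = 201 · (1/2) = (202 − 1) · (1/2) = 201/2 ≈ 100.500.

E[X] = 201/2 = 100.500.


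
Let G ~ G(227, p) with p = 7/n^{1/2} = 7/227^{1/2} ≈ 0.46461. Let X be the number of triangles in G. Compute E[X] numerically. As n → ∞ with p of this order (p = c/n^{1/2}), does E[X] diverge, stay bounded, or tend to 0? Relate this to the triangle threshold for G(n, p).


Number of potential triangles: C(227, 3) = 1923825.
Each occurs with probability p³ ≈ (0.46461)³ ≈ 1.0028947e-01.
By linearity: E[X] = C(227, 3)·p³ ≈ 1923825 · 1.0028947e-01 ≈ 192939.38876.
Since α = 1/2 < 1, p = c/n^{1/2} ≫ 1/n is above the triangle threshold p ~ 1/n. Asymptotically E[X] ~ (c³/6)·n^{3(1−α)} = (7³/6)·n^{1.5} → ∞; triangles are abundant w.h.p.

E[X] ≈ 192939.38876; in regime p = Θ(1/n^{1/2}) E[X] diverges (above the triangle threshold p ~ 1/n).


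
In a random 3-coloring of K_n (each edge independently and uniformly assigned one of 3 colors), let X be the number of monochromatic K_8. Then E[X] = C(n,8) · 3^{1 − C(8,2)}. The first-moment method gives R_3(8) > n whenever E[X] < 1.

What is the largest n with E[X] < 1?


We need C(n, 8) · 3^{1 − 28} < 1, i.e. C(n, 8) < 3^{28 − 1} = 7625597484987.
Check values of n near the boundary:
  n = 151: C(151, 8) = 5551321138650; 5551321138650 < 7625597484987? YES
  n = 152: C(152, 8) = 5859727868575; 5859727868575 < 7625597484987? YES
  n = 153: C(153, 8) = 6183023199255; 6183023199255 < 7625597484987? YES
  n = 154: C(154, 8) = 6521818990995; 6521818990995 < 7625597484987? YES
  n = 155: C(155, 8) = 6876747915675; 6876747915675 < 7625597484987? YES
  n = 156: C(156, 8) = 7248464019225; 7248464019225 < 7625597484987? YES
  n = 157: C(157, 8) = 7637643295425; 7637643295425 < 7625597484987? NO
  n = 158: C(158, 8) = 8044984271181; 8044984271181 < 7625597484987? NO
The largest n with C(n, 8) < 7625597484987 is n = 156 (where E[X] = 805384891025/847288609443 ≈ 0.951). Hence R_3(8) > 156, i.e. R_3(8) ≥ 157.

Largest n = 156; hence R_3(8) > 156.


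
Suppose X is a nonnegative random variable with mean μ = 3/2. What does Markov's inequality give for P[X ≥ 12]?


μ = E[X] = 3/2, a = 12.
Markov: P[X ≥ 12] ≤ μ/a = (3/2)/12 = 1/8.
Numerically: ≈ 0.125000.
(Since a = 12 > μ = 1.500000, the bound 1/8 is < 1 and informative.)

P[X ≥ 12] ≤ 1/8 ≈ 0.125000.


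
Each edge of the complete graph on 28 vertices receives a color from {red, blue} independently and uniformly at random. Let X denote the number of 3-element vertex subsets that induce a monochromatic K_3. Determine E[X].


Let X = Σ_S X_S over the C(28, 3) = 3276 subsets S of size 3, where X_S = 1 if the K_3 on S is monochromatic.
For a fixed S, the K_3 on S has C(3, 2) = 3 edges. P[all 3 edges red] = (1/2)^3, and likewise for blue, so P[monochromatic] = 2·(1/2)^3 = 2^{1 − 3} = 1/4.
By linearity of expectation: E[X] = C(28, 3) · 2^{1 − 3} = 3276 · 1/4 = 819.
Numerically: E[X] ≈ 819.0000.

E[X] = C(28,3)·2^(1−C(3,2)) = 819 ≈ 819.0000.


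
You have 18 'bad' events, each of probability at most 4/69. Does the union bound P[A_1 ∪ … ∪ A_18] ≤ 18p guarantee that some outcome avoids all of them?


Union bound: P[∪_{i=1}^{18} A_i] ≤ Σ_i P[A_i] ≤ 18·p = 18·(4/69) = 24/23.
Numerically: 24/23 ≈ 1.0435.
Is 24/23 < 1? NO.
Since the bound 24/23 is ≥ 1, the union bound is uninformative here; it does NOT by itself certify existence.

18·p = 24/23 ≈ 1.0435; existence NOT certified by the union bound.


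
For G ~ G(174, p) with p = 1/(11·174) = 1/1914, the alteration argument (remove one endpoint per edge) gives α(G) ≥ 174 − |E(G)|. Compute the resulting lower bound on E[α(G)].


E[|E(G)|] = C(174, 2)·p = 15051 · (1/1914) = 173/22.
E[α(G)] ≥ n − E[|E(G)|] = 174 − 173/22 = 3655/22.
Numerically: ≈ 166.1364.
(This is only a lower bound; the true E[α(G)] may be larger.)

E[α(G)] ≥ 3655/22 ≈ 166.1364.


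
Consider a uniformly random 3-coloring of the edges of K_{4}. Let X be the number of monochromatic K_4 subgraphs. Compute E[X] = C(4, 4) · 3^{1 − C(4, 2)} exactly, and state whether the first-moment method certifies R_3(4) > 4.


E[X] = C(4, 4) · 3^{1 − 6} = 1 · 3^{−5} = 1/243.
As a reduced fraction: E[X] = 1/243 ≈ 0.00412.
Is E[X] < 1? YES.
Since E[X] < 1, there exists a 3-coloring of K_{4} with no monochromatic K_4; hence R_3(4) > 4.

E[X] = 1/243 ≈ 0.00412; E[X] < 1, so R_3(4) > 4.


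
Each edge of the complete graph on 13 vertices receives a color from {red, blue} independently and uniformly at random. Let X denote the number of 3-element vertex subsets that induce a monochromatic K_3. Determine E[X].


Let X = Σ_S X_S over the C(13, 3) = 286 subsets S of size 3, where X_S = 1 if the K_3 on S is monochromatic.
For a fixed S, the K_3 on S has C(3, 2) = 3 edges. P[all 3 edges red] = (1/2)^3, and likewise for blue, so P[monochromatic] = 2·(1/2)^3 = 2^{1 − 3} = 1/4.
By linearity: E[X] = C(13, 3) · 2^{1 − 3} = 286 · 1/4 = 143/2.
Numerically: E[X] ≈ 71.500000.

E[X] = C(13,3)·2^(1−C(3,2)) = 143/2 ≈ 71.500000.


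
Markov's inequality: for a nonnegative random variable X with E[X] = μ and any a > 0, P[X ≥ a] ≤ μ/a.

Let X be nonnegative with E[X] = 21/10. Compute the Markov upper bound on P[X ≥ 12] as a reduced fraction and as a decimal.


μ = E[X] = 21/10, a = 12.
Markov: P[X ≥ 12] ≤ μ/a = (21/10)/12 = 7/40.
Numerically: ≈ 0.1750.
(Since a = 12 > μ = 2.1000, the bound 7/40 is < 1 and informative.)

P[X ≥ 12] ≤ 7/40 ≈ 0.1750.


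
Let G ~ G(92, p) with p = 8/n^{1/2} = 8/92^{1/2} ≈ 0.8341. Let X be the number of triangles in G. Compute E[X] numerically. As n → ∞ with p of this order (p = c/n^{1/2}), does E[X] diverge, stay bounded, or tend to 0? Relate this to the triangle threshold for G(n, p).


Number of potential triangles: C(92, 3) = 125580.
Each occurs with probability p³ ≈ (0.8341)³ ≈ 5.802140e-01.
By linearity: E[X] = C(92, 3)·p³ ≈ 125580 · 5.802140e-01 ≈ 72863.2768.
Since α = 1/2 < 1, p = c/n^{1/2} ≫ 1/n is above the triangle threshold p ~ 1/n. Asymptotically E[X] ~ (c³/6)·n^{3(1−α)} = (8³/6)·n^{1.5} → ∞; triangles are abundant w.h.p.

E[X] ≈ 72863.2768; in regime p = Θ(1/n^{1/2}) E[X] diverges (above the triangle threshold p ~ 1/n).


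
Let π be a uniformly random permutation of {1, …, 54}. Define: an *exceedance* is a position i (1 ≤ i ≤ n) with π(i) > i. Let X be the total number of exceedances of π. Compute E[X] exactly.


Write X = Σ_{i=1}^{54} X_i, where X_i = 1_{π(i) > i}.
For each fixed i, π(i) is uniform over {1, …, 54} (marginal of a uniform permutation), so P[π(i) > i] = (n − i)/n. Summing: Σ_{i=1}^{54} (n − i)/n = (0 + 1 + … + 53)/54 = 54(54 − 1)/(2·54) = (54 − 1)/2.
Hence E[X] = Σ_{i=1}^{54} (54 − i)/54 = 53/2 ≈ 26.500000.

E[X] = 53/2 = 26.500000.


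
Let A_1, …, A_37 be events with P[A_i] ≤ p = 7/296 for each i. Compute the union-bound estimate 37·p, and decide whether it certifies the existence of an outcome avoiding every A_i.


Union bound: P[∪_{i=1}^{37} A_i] ≤ Σ_i P[A_i] ≤ 37·p = 37·(7/296) = 7/8.
Numerically: 7/8 ≈ 0.8750000.
Is 7/8 < 1? YES.
Since P[∪ A_i] ≤ 7/8 < 1, the complement has P[∩ A_i^c] ≥ 1 − 7/8 = 1/8 > 0, so some outcome avoids every A_i.

37·p = 7/8 ≈ 0.8750000; existence CERTIFIED by the union bound.


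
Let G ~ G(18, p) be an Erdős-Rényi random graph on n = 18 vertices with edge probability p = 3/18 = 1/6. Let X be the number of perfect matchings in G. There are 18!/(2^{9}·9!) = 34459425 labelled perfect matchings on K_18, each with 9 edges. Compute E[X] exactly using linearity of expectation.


K_18 has 18!/(2^{9}·9!) = 34459425 labelled perfect matchings.
For each such perfect matching H, let X_H = 1 if all 9 edges of H are present in G. Then P[X_H = 1] = p^{9} = (1/6)^{9} = 1/10077696.
By linearity of expectation: E[X] = Σ_H E[X_H] = 34459425 · p^{9} = 34459425 · 1/10077696 = 425425/124416.
Numerically: E[X] ≈ 3.419.

E[X] = 34459425 · (1/6)^{9} = 425425/124416 ≈ 3.419.


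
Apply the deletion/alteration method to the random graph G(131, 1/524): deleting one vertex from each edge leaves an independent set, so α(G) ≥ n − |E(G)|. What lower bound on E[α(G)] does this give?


E[|E(G)|] = C(131, 2)·p = 8515 · (1/524) = 65/4.
E[α(G)] ≥ n − E[|E(G)|] = 131 − 65/4 = 459/4.
Numerically: ≈ 114.750.
(This is only a lower bound; the true E[α(G)] may be larger.)

E[α(G)] ≥ 459/4 ≈ 114.750.


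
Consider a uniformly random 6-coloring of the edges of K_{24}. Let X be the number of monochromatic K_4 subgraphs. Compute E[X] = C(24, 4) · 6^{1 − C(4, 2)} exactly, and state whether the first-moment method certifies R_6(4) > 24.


E[X] = C(24, 4) · 6^{1 − 6} = 10626 · 6^{−5} = 10626/7776.
As a reduced fraction: E[X] = 1771/1296 ≈ 1.36651.
Is E[X] < 1? NO.
Since E[X] ≥ 1, the first-moment bound is inconclusive at n = 24; it does NOT by itself certify R_6(4) > 24.

E[X] = 1771/1296 ≈ 1.36651; E[X] ≥ 1; first-moment method inconclusive here.


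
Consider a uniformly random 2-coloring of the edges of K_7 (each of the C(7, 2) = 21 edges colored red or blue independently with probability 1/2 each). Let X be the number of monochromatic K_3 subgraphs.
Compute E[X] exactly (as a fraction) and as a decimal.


Let X = Σ_S X_S over the C(7, 3) = 35 subsets S of size 3, where X_S = 1 if the K_3 on S is monochromatic.
For a fixed S, the K_3 on S has C(3, 2) = 3 edges. P[all 3 edges red] = (1/2)^3, and likewise for blue, so P[monochromatic] = 2·(1/2)^3 = 2^{1 − 3} = 1/4.
By linearity of expectation: E[X] = C(7, 3) · 2^{1 − 3} = 35 · 1/4 = 35/4.
Numerically: E[X] ≈ 8.750.

E[X] = C(7,3)·2^(1−C(3,2)) = 35/4 ≈ 8.750.


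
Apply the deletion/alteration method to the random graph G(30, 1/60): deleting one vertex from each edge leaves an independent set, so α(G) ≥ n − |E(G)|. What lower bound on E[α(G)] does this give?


E[|E(G)|] = C(30, 2)·p = 435 · (1/60) = 29/4.
E[α(G)] ≥ n − E[|E(G)|] = 30 − 29/4 = 91/4.
Numerically: ≈ 22.75000.
(This is only a lower bound; the true E[α(G)] may be larger.)

E[α(G)] ≥ 91/4 ≈ 22.75000.


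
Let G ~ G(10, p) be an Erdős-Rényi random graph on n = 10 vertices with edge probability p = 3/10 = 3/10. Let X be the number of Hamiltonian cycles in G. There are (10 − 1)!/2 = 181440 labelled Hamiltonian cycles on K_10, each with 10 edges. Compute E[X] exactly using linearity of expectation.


K_10 has (10 − 1)!/2 = 181440 labelled Hamiltonian cycles.
For each such Hamiltonian cycle H, let X_H = 1 if all 10 edges of H are present in G. Then P[X_H = 1] = p^{10} = (3/10)^{10} = 59049/10000000000.
By linearity of expectation: E[X] = Σ_H E[X_H] = 181440 · p^{10} = 181440 · 59049/10000000000 = 33480783/31250000.
Numerically: E[X] ≈ 1.0714.

E[X] = 181440 · (3/10)^{10} = 33480783/31250000 ≈ 1.0714.


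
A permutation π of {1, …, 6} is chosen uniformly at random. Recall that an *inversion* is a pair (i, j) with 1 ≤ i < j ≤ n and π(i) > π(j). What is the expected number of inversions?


Write X = Σ X_I over the C(6, 2) = 15 pairs i < j, with X_I the indicator of one inversion.
There are 15 indicators.
For each fixed pair i < j, the values π(i) and π(j) are two distinct elements of {1, …, 6} in uniformly random order; by symmetry P[π(i) > π(j)] = 1/2.
By linearity: E[X] = 15 · (1/2) = C(6, 2) · (1/2) = 15/2 = 15/2 ≈ 7.50000.

E[X] = 15/2 = 7.50000.


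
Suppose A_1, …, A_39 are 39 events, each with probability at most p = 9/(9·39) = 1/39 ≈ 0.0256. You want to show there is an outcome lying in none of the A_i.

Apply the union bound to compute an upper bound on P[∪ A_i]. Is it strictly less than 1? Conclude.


Union bound: P[∪_{i=1}^{39} A_i] ≤ Σ_i P[A_i] ≤ 39·p = 39·(1/39) = 1.
Numerically: 1 ≈ 1.0000.
Is 1 < 1? NO.
Since the bound 1 is ≥ 1, the union bound is uninformative here; it does NOT by itself certify existence.

39·p = 1 ≈ 1.0000; existence NOT certified by the union bound.


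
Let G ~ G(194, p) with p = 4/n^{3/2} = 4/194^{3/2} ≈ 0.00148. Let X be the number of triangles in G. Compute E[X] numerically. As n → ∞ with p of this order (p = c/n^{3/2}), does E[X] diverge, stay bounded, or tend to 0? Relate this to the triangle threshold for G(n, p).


Number of potential triangles: C(194, 3) = 1198144.
Each occurs with probability p³ ≈ (0.00148)³ ≈ 3.243935e-09.
By linearity: E[X] = C(194, 3)·p³ ≈ 1198144 · 3.243935e-09 ≈ 0.0039.
Since α = 3/2 > 1, p = c/n^{3/2} = o(1/n) is below the triangle threshold p ~ 1/n. Asymptotically E[X] ~ (c³/6)·n^{3(1−α)} = (4³/6)·n^{-1.5} → 0, so by Markov's inequality G has no triangles w.h.p.

E[X] ≈ 0.0039; in regime p = Θ(1/n^{3/2}) E[X] tends to 0 (below the triangle threshold p ~ 1/n).


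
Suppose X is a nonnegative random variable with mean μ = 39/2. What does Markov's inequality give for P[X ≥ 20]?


μ = E[X] = 39/2, a = 20.
Markov: P[X ≥ 20] ≤ μ/a = (39/2)/20 = 39/40.
Numerically: ≈ 0.97500.
(Since a = 20 > μ = 19.50000, the bound 39/40 is < 1 and informative.)

P[X ≥ 20] ≤ 39/40 ≈ 0.97500.


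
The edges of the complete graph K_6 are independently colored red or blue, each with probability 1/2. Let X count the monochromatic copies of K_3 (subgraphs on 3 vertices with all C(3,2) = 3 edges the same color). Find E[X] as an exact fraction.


Let X = Σ_S X_S over the C(6, 3) = 20 subsets S of size 3, where X_S = 1 if the K_3 on S is monochromatic.
For a fixed S, the K_3 on S has C(3, 2) = 3 edges. P[all 3 edges red] = (1/2)^3, and likewise for blue, so P[monochromatic] = 2·(1/2)^3 = 2^{1 − 3} = 1/4.
By linearity of expectation: E[X] = C(6, 3) · 2^{1 − 3} = 20 · 1/4 = 5.
Numerically: E[X] ≈ 5.00000.

E[X] = C(6,3)·2^(1−C(3,2)) = 5 ≈ 5.00000.


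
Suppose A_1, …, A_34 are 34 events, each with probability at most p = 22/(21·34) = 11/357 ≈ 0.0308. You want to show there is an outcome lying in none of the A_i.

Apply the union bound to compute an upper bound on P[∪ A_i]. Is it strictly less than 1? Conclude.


Union bound: P[∪_{i=1}^{34} A_i] ≤ Σ_i P[A_i] ≤ 34·p = 34·(11/357) = 22/21.
Numerically: 22/21 ≈ 1.0476.
Is 22/21 < 1? NO.
Since the bound 22/21 is ≥ 1, the union bound is uninformative here; it does NOT by itself certify existence.

34·p = 22/21 ≈ 1.0476; existence NOT certified by the union bound.


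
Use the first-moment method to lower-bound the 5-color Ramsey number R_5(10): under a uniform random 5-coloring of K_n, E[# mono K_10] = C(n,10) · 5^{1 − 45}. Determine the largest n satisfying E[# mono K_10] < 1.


We need C(n, 10) · 5^{1 − 45} < 1, i.e. C(n, 10) < 5^{45 − 1} = 5684341886080801486968994140625.
Check values of n near the boundary:
  n = 5388: C(5388, 10) = 5634865093375880654852250419586; 5634865093375880654852250419586 < 5684341886080801486968994140625? YES
  n = 5389: C(5389, 10) = 5645340767466558997768874792926; 5645340767466558997768874792926 < 5684341886080801486968994140625? YES
  n = 5390: C(5390, 10) = 5655833965919099070255434039753; 5655833965919099070255434039753 < 5684341886080801486968994140625? YES
  n = 5391: C(5391, 10) = 5666344714787188828795213697883; 5666344714787188828795213697883 < 5684341886080801486968994140625? YES
  n = 5392: C(5392, 10) = 5676873040158402483252283957448; 5676873040158402483252283957448 < 5684341886080801486968994140625? YES
  n = 5393: C(5393, 10) = 5687418968154238267170642278008; 5687418968154238267170642278008 < 5684341886080801486968994140625? NO
  n = 5394: C(5394, 10) = 5697982524930156243149785372878; 5697982524930156243149785372878 < 5684341886080801486968994140625? NO
  n = 5395: C(5395, 10) = 5708563736675616143322765475706; 5708563736675616143322765475706 < 5684341886080801486968994140625? NO
The largest n with C(n, 10) < 5684341886080801486968994140625 is n = 5392 (where E[X] = 5676873040158402483252283957448/5684341886080801486968994140625 ≈ 0.99869). Hence R_5(10) > 5392, i.e. R_5(10) ≥ 5393.

Largest n = 5392; hence R_5(10) > 5392.


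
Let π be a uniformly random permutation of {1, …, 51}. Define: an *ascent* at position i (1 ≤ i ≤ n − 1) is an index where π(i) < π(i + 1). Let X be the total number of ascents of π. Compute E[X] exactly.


Write X = Σ X_I over i = 1, …, 50, with X_I the indicator of one ascent.
There are 50 indicators.
For each fixed i, the pair (π(i), π(i+1)) is a uniformly random ordered pair of distinct values from {1, …, 51}; by symmetry P[π(i) < π(i+1)] = 1/2.
By linearity: E[X] = 50 · (1/2) = (51 − 1) · (1/2) = 25 ≈ 25.000.

E[X] = 25 = 25.000.


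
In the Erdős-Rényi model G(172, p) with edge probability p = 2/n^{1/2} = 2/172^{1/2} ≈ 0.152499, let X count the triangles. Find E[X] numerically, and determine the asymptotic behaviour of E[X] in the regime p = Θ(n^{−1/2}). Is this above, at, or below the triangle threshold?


Number of potential triangles: C(172, 3) = 833340.
Each occurs with probability p³ ≈ (0.152499)³ ≈ 3.54647838e-03.
By linearity: E[X] = C(172, 3)·p³ ≈ 833340 · 3.54647838e-03 ≈ 2955.422293.
Since α = 1/2 < 1, p = c/n^{1/2} ≫ 1/n is above the triangle threshold p ~ 1/n. Asymptotically E[X] ~ (c³/6)·n^{3(1−α)} = (2³/6)·n^{1.5} → ∞; triangles are abundant w.h.p.

E[X] ≈ 2955.422293; in regime p = Θ(1/n^{1/2}) E[X] diverges (above the triangle threshold p ~ 1/n).


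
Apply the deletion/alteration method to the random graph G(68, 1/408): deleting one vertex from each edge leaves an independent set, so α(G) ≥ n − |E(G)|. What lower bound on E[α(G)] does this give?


E[|E(G)|] = C(68, 2)·p = 2278 · (1/408) = 67/12.
E[α(G)] ≥ n − E[|E(G)|] = 68 − 67/12 = 749/12.
Numerically: ≈ 62.4167.
(This is only a lower bound; the true E[α(G)] may be larger.)

E[α(G)] ≥ 749/12 ≈ 62.4167.


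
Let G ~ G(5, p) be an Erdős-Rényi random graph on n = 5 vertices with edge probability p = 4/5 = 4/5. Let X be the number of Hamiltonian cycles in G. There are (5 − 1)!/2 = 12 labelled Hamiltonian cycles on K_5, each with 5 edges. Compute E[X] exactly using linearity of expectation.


K_5 has (5 − 1)!/2 = 12 labelled Hamiltonian cycles.
For each such Hamiltonian cycle H, let X_H = 1 if all 5 edges of H are present in G. Then P[X_H = 1] = p^{5} = (4/5)^{5} = 1024/3125.
By linearity of expectation: E[X] = Σ_H E[X_H] = 12 · p^{5} = 12 · 1024/3125 = 12288/3125.
Numerically: E[X] ≈ 3.9322.

E[X] = 12 · (4/5)^{5} = 12288/3125 ≈ 3.9322.


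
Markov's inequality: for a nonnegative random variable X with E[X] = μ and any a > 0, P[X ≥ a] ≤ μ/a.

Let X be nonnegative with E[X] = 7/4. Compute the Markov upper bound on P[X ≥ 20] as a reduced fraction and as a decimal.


μ = E[X] = 7/4, a = 20.
Markov: P[X ≥ 20] ≤ μ/a = (7/4)/20 = 7/80.
Numerically: ≈ 0.0875.
(Since a = 20 > μ = 1.7500, the bound 7/80 is < 1 and informative.)

P[X ≥ 20] ≤ 7/80 ≈ 0.0875.


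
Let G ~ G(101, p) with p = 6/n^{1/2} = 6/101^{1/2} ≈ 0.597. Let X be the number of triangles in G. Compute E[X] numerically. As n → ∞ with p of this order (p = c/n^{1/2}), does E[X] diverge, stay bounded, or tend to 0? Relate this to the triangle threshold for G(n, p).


Number of potential triangles: C(101, 3) = 166650.
Each occurs with probability p³ ≈ (0.597)³ ≈ 2.128000e-01.
By linearity: E[X] = C(101, 3)·p³ ≈ 166650 · 2.128000e-01 ≈ 35463.1255.
Since α = 1/2 < 1, p = c/n^{1/2} ≫ 1/n is above the triangle threshold p ~ 1/n. Asymptotically E[X] ~ (c³/6)·n^{3(1−α)} = (6³/6)·n^{1.5} → ∞; triangles are abundant w.h.p.

E[X] ≈ 35463.1255; in regime p = Θ(1/n^{1/2}) E[X] diverges (above the triangle threshold p ~ 1/n).


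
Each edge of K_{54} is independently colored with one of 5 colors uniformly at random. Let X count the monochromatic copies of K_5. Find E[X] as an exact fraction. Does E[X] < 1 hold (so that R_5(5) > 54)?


E[X] = C(54, 5) · 5^{1 − 10} = 3162510 · 5^{−9} = 3162510/1953125.
As a reduced fraction: E[X] = 632502/390625 ≈ 1.61921.
Is E[X] < 1? NO.
Since E[X] ≥ 1, the first-moment bound is inconclusive at n = 54; it does NOT by itself certify R_5(5) > 54.

E[X] = 632502/390625 ≈ 1.61921; E[X] ≥ 1; first-moment method inconclusive here.


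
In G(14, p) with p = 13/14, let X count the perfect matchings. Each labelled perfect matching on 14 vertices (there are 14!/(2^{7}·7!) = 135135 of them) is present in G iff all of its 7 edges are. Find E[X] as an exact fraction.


K_14 has 14!/(2^{7}·7!) = 135135 labelled perfect matchings.
For each such perfect matching H, let X_H = 1 if all 7 edges of H are present in G. Then P[X_H = 1] = p^{7} = (13/14)^{7} = 62748517/105413504.
By linearity of expectation: E[X] = Σ_H E[X_H] = 135135 · p^{7} = 135135 · 62748517/105413504 = 1211360120685/15059072.
Numerically: E[X] ≈ 80440.6.

E[X] = 135135 · (13/14)^{7} = 1211360120685/15059072 ≈ 80440.6.


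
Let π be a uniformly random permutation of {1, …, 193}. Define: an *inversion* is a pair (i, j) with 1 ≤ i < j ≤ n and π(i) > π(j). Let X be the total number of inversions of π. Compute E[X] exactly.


Write X = Σ X_I over the C(193, 2) = 18528 pairs i < j, with X_I the indicator of one inversion.
There are 18528 indicators.
For each fixed pair i < j, the values π(i) and π(j) are two distinct elements of {1, …, 193} in uniformly random order; by symmetry P[π(i) > π(j)] = 1/2.
By linearity: E[X] = 18528 · (1/2) = C(193, 2) · (1/2) = 18528/2 = 9264 ≈ 9264.000.

E[X] = 9264 = 9264.000.


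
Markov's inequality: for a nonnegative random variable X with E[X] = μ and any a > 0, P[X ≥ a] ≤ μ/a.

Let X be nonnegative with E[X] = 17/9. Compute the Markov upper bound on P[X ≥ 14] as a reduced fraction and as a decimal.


μ = E[X] = 17/9, a = 14.
Markov: P[X ≥ 14] ≤ μ/a = (17/9)/14 = 17/126.
Numerically: ≈ 0.1349.
(Since a = 14 > μ = 1.8889, the bound 17/126 is < 1 and informative.)

P[X ≥ 14] ≤ 17/126 ≈ 0.1349.


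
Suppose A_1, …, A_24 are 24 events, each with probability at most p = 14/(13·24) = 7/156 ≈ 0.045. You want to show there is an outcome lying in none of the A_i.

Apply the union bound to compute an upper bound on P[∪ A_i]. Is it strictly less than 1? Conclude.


Union bound: P[∪_{i=1}^{24} A_i] ≤ Σ_i P[A_i] ≤ 24·p = 24·(7/156) = 14/13.
Numerically: 14/13 ≈ 1.077.
Is 14/13 < 1? NO.
Since the bound 14/13 is ≥ 1, the union bound is uninformative here; it does NOT by itself certify existence.

24·p = 14/13 ≈ 1.077; existence NOT certified by the union bound.


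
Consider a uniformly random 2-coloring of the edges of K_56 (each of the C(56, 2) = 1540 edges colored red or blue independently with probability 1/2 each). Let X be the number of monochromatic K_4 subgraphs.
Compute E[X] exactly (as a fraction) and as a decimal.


Let X = Σ_S X_S over the C(56, 4) = 367290 subsets S of size 4, where X_S = 1 if the K_4 on S is monochromatic.
For a fixed S, the K_4 on S has C(4, 2) = 6 edges. P[all 6 edges red] = (1/2)^6, and likewise for blue, so P[monochromatic] = 2·(1/2)^6 = 2^{1 − 6} = 1/32.
Summing: E[X] = C(56, 4) · 2^{1 − 6} = 367290 · 1/32 = 183645/16.
Numerically: E[X] ≈ 11477.812500.

E[X] = C(56,4)·2^(1−C(4,2)) = 183645/16 ≈ 11477.812500.


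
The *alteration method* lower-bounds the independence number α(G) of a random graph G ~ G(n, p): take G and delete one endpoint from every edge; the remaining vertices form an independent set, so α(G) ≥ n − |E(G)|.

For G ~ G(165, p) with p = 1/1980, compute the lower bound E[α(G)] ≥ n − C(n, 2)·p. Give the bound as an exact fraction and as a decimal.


E[|E(G)|] = C(165, 2)·p = 13530 · (1/1980) = 41/6.
E[α(G)] ≥ n − E[|E(G)|] = 165 − 41/6 = 949/6.
Numerically: ≈ 158.167.
(This is only a lower bound; the true E[α(G)] may be larger.)

E[α(G)] ≥ 949/6 ≈ 158.167.


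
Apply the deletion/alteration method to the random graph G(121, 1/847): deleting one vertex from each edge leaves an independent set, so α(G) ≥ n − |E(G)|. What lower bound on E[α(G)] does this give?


E[|E(G)|] = C(121, 2)·p = 7260 · (1/847) = 60/7.
E[α(G)] ≥ n − E[|E(G)|] = 121 − 60/7 = 787/7.
Numerically: ≈ 112.42857.
(This is only a lower bound; the true E[α(G)] may be larger.)

E[α(G)] ≥ 787/7 ≈ 112.42857.


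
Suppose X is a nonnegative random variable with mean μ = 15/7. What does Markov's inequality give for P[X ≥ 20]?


μ = E[X] = 15/7, a = 20.
Markov: P[X ≥ 20] ≤ μ/a = (15/7)/20 = 3/28.
Numerically: ≈ 0.1071.
(Since a = 20 > μ = 2.1429, the bound 3/28 is < 1 and informative.)

P[X ≥ 20] ≤ 3/28 ≈ 0.1071.


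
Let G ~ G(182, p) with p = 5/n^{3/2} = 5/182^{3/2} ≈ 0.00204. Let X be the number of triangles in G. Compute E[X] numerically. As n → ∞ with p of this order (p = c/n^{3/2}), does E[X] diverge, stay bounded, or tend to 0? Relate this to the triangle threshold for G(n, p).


Number of potential triangles: C(182, 3) = 988260.
Each occurs with probability p³ ≈ (0.00204)³ ≈ 8.44479e-09.
By linearity: E[X] = C(182, 3)·p³ ≈ 988260 · 8.44479e-09 ≈ 0.008.
Since α = 3/2 > 1, p = c/n^{3/2} = o(1/n) is below the triangle threshold p ~ 1/n. Asymptotically E[X] ~ (c³/6)·n^{3(1−α)} = (5³/6)·n^{-1.5} → 0, so by Markov's inequality G has no triangles w.h.p.

E[X] ≈ 0.008; in regime p = Θ(1/n^{3/2}) E[X] tends to 0 (below the triangle threshold p ~ 1/n).


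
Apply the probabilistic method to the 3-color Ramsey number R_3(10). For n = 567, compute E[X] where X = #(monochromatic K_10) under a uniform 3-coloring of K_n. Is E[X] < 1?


E[X] = C(567, 10) · 3^{1 − 45} = 873787071273467749398 · 3^{−44} = 873787071273467749398/984770902183611232881.
As a reduced fraction: E[X] = 10787494707079848758/12157665459056928801 ≈ 0.887300.
Is E[X] < 1? YES.
Since E[X] < 1, there exists a 3-coloring of K_{567} with no monochromatic K_10; hence R_3(10) > 567.

E[X] = 10787494707079848758/12157665459056928801 ≈ 0.887300; E[X] < 1, so R_3(10) > 567.


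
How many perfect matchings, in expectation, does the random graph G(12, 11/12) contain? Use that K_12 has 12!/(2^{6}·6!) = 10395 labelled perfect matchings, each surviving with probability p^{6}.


K_12 has 12!/(2^{6}·6!) = 10395 labelled perfect matchings.
For each such perfect matching H, let X_H = 1 if all 6 edges of H are present in G. Then P[X_H = 1] = p^{6} = (11/12)^{6} = 1771561/2985984.
By linearity of expectation: E[X] = Σ_H E[X_H] = 10395 · p^{6} = 10395 · 1771561/2985984 = 682050985/110592.
Numerically: E[X] ≈ 6167.27.

E[X] = 10395 · (11/12)^{6} = 682050985/110592 ≈ 6167.27.


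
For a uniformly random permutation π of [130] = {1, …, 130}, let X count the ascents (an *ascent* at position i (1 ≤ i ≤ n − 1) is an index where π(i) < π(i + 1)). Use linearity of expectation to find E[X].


Write X = Σ X_I over i = 1, …, 129, with X_I the indicator of one ascent.
There are 129 indicators.
For each fixed i, the pair (π(i), π(i+1)) is a uniformly random ordered pair of distinct values from {1, …, 130}; by symmetry P[π(i) < π(i+1)] = 1/2.
By linearity: E[X] = 129 · (1/2) = (130 − 1) · (1/2) = 129/2 ≈ 64.5000.

E[X] = 129/2 = 64.5000.


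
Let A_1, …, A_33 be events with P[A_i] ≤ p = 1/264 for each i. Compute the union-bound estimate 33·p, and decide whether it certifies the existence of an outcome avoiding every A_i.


Union bound: P[∪_{i=1}^{33} A_i] ≤ Σ_i P[A_i] ≤ 33·p = 33·(1/264) = 1/8.
Numerically: 1/8 ≈ 0.125000.
Is 1/8 < 1? YES.
Since P[∪ A_i] ≤ 1/8 < 1, the complement has P[∩ A_i^c] ≥ 1 − 1/8 = 7/8 > 0, so some outcome avoids every A_i.

33·p = 1/8 ≈ 0.125000; existence CERTIFIED by the union bound.


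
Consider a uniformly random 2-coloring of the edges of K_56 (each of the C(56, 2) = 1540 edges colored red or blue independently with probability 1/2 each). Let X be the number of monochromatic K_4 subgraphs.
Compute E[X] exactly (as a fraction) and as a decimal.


Let X = Σ_S X_S over the C(56, 4) = 367290 subsets S of size 4, where X_S = 1 if the K_4 on S is monochromatic.
For a fixed S, the K_4 on S has C(4, 2) = 6 edges. P[all 6 edges red] = (1/2)^6, and likewise for blue, so P[monochromatic] = 2·(1/2)^6 = 2^{1 − 6} = 1/32.
By linearity of expectation: E[X] = C(56, 4) · 2^{1 − 6} = 367290 · 1/32 = 183645/16.
Numerically: E[X] ≈ 11477.81250.

E[X] = C(56,4)·2^(1−C(4,2)) = 183645/16 ≈ 11477.81250.


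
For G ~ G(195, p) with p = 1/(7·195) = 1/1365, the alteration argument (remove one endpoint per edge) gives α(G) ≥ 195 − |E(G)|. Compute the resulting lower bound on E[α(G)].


E[|E(G)|] = C(195, 2)·p = 18915 · (1/1365) = 97/7.
E[α(G)] ≥ n − E[|E(G)|] = 195 − 97/7 = 1268/7.
Numerically: ≈ 181.1429.
(This is only a lower bound; the true E[α(G)] may be larger.)

E[α(G)] ≥ 1268/7 ≈ 181.1429.


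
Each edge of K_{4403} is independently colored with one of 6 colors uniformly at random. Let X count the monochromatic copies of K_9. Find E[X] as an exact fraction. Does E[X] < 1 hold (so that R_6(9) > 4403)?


E[X] = C(4403, 9) · 6^{1 − 36} = 1699894433046281918452233150 · 6^{−35} = 1699894433046281918452233150/1719070799748422591028658176.
As a reduced fraction: E[X] = 283315738841046986408705525/286511799958070431838109696 ≈ 0.9888.
Is E[X] < 1? YES.
Since E[X] < 1, there exists a 6-coloring of K_{4403} with no monochromatic K_9; hence R_6(9) > 4403.

E[X] = 283315738841046986408705525/286511799958070431838109696 ≈ 0.9888; E[X] < 1, so R_6(9) > 4403.


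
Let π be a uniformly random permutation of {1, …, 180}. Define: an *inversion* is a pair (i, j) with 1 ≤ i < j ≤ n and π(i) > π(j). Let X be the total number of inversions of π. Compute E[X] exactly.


Write X = Σ X_I over the C(180, 2) = 16110 pairs i < j, with X_I the indicator of one inversion.
There are 16110 indicators.
For each fixed pair i < j, the values π(i) and π(j) are two distinct elements of {1, …, 180} in uniformly random order; by symmetry P[π(i) > π(j)] = 1/2.
By linearity: E[X] = 16110 · (1/2) = C(180, 2) · (1/2) = 16110/2 = 8055 ≈ 8055.000.

E[X] = 8055 = 8055.000.


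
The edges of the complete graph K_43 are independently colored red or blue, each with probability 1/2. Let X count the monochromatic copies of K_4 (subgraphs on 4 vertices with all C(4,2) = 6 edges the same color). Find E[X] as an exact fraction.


Let X = Σ_S X_S over the C(43, 4) = 123410 subsets S of size 4, where X_S = 1 if the K_4 on S is monochromatic.
For a fixed S, the K_4 on S has C(4, 2) = 6 edges. P[all 6 edges red] = (1/2)^6, and likewise for blue, so P[monochromatic] = 2·(1/2)^6 = 2^{1 − 6} = 1/32.
By linearity: E[X] = C(43, 4) · 2^{1 − 6} = 123410 · 1/32 = 61705/16.
Numerically: E[X] ≈ 3856.562500.

E[X] = C(43,4)·2^(1−C(4,2)) = 61705/16 ≈ 3856.562500.


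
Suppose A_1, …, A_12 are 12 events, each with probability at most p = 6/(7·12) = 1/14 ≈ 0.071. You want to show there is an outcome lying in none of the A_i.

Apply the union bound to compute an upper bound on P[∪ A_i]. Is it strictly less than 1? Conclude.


Union bound: P[∪_{i=1}^{12} A_i] ≤ Σ_i P[A_i] ≤ 12·p = 12·(1/14) = 6/7.
Numerically: 6/7 ≈ 0.857.
Is 6/7 < 1? YES.
Since P[∪ A_i] ≤ 6/7 < 1, the complement has P[∩ A_i^c] ≥ 1 − 6/7 = 1/7 > 0, so some outcome avoids every A_i.

12·p = 6/7 ≈ 0.857; existence CERTIFIED by the union bound.


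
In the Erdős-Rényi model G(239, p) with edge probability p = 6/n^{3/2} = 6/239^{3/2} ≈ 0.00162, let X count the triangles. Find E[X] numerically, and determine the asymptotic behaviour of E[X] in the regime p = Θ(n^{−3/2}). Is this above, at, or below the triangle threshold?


Number of potential triangles: C(239, 3) = 2246839.
Each occurs with probability p³ ≈ (0.00162)³ ≈ 4.28216e-09.
By linearity: E[X] = C(239, 3)·p³ ≈ 2246839 · 4.28216e-09 ≈ 0.010.
Since α = 3/2 > 1, p = c/n^{3/2} = o(1/n) is below the triangle threshold p ~ 1/n. Asymptotically E[X] ~ (c³/6)·n^{3(1−α)} = (6³/6)·n^{-1.5} → 0, so by Markov's inequality G has no triangles w.h.p.

E[X] ≈ 0.010; in regime p = Θ(1/n^{3/2}) E[X] tends to 0 (below the triangle threshold p ~ 1/n).


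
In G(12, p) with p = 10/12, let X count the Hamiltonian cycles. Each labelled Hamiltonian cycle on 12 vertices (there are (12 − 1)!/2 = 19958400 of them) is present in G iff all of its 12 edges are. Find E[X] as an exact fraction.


K_12 has (12 − 1)!/2 = 19958400 labelled Hamiltonian cycles.
For each such Hamiltonian cycle H, let X_H = 1 if all 12 edges of H are present in G. Then P[X_H = 1] = p^{12} = (5/6)^{12} = 244140625/2176782336.
By linearity: E[X] = Σ_H E[X_H] = 19958400 · p^{12} = 19958400 · 244140625/2176782336 = 469970703125/209952.
Numerically: E[X] ≈ 2.23847e+06.

E[X] = 19958400 · (5/6)^{12} = 469970703125/209952 ≈ 2.23847e+06.


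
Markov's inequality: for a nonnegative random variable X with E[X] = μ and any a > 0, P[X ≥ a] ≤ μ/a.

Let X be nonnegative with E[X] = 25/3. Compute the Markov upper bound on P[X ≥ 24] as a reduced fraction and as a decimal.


μ = E[X] = 25/3, a = 24.
Markov: P[X ≥ 24] ≤ μ/a = (25/3)/24 = 25/72.
Numerically: ≈ 0.347.
(Since a = 24 > μ = 8.333, the bound 25/72 is < 1 and informative.)

P[X ≥ 24] ≤ 25/72 ≈ 0.347.


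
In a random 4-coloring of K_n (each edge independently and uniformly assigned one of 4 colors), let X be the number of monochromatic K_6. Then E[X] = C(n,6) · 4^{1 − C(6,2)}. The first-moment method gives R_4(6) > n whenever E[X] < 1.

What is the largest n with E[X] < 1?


We need C(n, 6) · 4^{1 − 15} < 1, i.e. C(n, 6) < 4^{15 − 1} = 268435456.
Check values of n near the boundary:
  n = 72: C(72, 6) = 156238908; 156238908 < 268435456? YES
  n = 73: C(73, 6) = 170230452; 170230452 < 268435456? YES
  n = 74: C(74, 6) = 185250786; 185250786 < 268435456? YES
  n = 75: C(75, 6) = 201359550; 201359550 < 268435456? YES
  n = 76: C(76, 6) = 218618940; 218618940 < 268435456? YES
  n = 77: C(77, 6) = 237093780; 237093780 < 268435456? YES
  n = 78: C(78, 6) = 256851595; 256851595 < 268435456? YES
  n = 79: C(79, 6) = 277962685; 277962685 < 268435456? NO
  n = 80: C(80, 6) = 300500200; 300500200 < 268435456? NO
  n = 81: C(81, 6) = 324540216; 324540216 < 268435456? NO
The largest n with C(n, 6) < 268435456 is n = 78 (where E[X] = 256851595/268435456 ≈ 0.95685). Hence R_4(6) > 78, i.e. R_4(6) ≥ 79.

Largest n = 78; hence R_4(6) > 78.


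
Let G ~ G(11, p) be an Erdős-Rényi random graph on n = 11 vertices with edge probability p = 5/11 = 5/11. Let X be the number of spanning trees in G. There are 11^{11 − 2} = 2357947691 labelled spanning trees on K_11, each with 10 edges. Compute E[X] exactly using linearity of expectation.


K_11 has 11^{11 − 2} = 2357947691 labelled spanning trees.
For each such spanning tree H, let X_H = 1 if all 10 edges of H are present in G. Then P[X_H = 1] = p^{10} = (5/11)^{10} = 9765625/25937424601.
Summing the indicators: E[X] = Σ_H E[X_H] = 2357947691 · p^{10} = 2357947691 · 9765625/25937424601 = 9765625/11.
Numerically: E[X] ≈ 8.88e+05.

E[X] = 2357947691 · (5/11)^{10} = 9765625/11 ≈ 8.88e+05.


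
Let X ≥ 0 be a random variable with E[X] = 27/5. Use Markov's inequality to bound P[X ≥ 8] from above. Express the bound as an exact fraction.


μ = E[X] = 27/5, a = 8.
Markov: P[X ≥ 8] ≤ μ/a = (27/5)/8 = 27/40.
Numerically: ≈ 0.67500.
(Since a = 8 > μ = 5.40000, the bound 27/40 is < 1 and informative.)

P[X ≥ 8] ≤ 27/40 ≈ 0.67500.


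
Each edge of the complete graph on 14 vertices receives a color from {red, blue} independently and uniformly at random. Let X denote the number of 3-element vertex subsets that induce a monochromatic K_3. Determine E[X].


Let X = Σ_S X_S over the C(14, 3) = 364 subsets S of size 3, where X_S = 1 if the K_3 on S is monochromatic.
For a fixed S, the K_3 on S has C(3, 2) = 3 edges. P[all 3 edges red] = (1/2)^3, and likewise for blue, so P[monochromatic] = 2·(1/2)^3 = 2^{1 − 3} = 1/4.
By linearity: E[X] = C(14, 3) · 2^{1 − 3} = 364 · 1/4 = 91.
Numerically: E[X] ≈ 91.00000.

E[X] = C(14,3)·2^(1−C(3,2)) = 91 ≈ 91.00000.


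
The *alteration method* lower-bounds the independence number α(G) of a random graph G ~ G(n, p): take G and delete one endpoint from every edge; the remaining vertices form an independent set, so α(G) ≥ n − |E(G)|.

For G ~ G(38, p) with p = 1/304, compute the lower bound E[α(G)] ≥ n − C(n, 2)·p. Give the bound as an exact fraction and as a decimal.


E[|E(G)|] = C(38, 2)·p = 703 · (1/304) = 37/16.
E[α(G)] ≥ n − E[|E(G)|] = 38 − 37/16 = 571/16.
Numerically: ≈ 35.6875.
(This is only a lower bound; the true E[α(G)] may be larger.)

E[α(G)] ≥ 571/16 ≈ 35.6875.


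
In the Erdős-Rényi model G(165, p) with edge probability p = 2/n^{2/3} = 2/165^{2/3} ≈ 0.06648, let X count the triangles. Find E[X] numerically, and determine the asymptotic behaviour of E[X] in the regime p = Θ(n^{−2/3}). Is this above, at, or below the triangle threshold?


Number of potential triangles: C(165, 3) = 735130.
Each occurs with probability p³ ≈ (0.06648)³ ≈ 2.938476e-04.
By linearity: E[X] = C(165, 3)·p³ ≈ 735130 · 2.938476e-04 ≈ 216.0162.
Since α = 2/3 < 1, p = c/n^{2/3} ≫ 1/n is above the triangle threshold p ~ 1/n. Asymptotically E[X] ~ (c³/6)·n^{3(1−α)} = (2³/6)·n^{1} → ∞; triangles are abundant w.h.p.

E[X] ≈ 216.0162; in regime p = Θ(1/n^{2/3}) E[X] diverges (above the triangle threshold p ~ 1/n).


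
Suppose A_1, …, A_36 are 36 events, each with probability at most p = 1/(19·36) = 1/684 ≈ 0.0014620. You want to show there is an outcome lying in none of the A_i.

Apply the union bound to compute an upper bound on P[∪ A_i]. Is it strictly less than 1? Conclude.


Union bound: P[∪_{i=1}^{36} A_i] ≤ Σ_i P[A_i] ≤ 36·p = 36·(1/684) = 1/19.
Numerically: 1/19 ≈ 0.0526316.
Is 1/19 < 1? YES.
Since P[∪ A_i] ≤ 1/19 < 1, the complement has P[∩ A_i^c] ≥ 1 − 1/19 = 18/19 > 0, so some outcome avoids every A_i.

36·p = 1/19 ≈ 0.0526316; existence CERTIFIED by the union bound.


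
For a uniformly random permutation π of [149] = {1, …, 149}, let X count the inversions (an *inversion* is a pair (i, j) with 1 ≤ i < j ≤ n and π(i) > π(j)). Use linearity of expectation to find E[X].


Write X = Σ X_I over the C(149, 2) = 11026 pairs i < j, with X_I the indicator of one inversion.
There are 11026 indicators.
For each fixed pair i < j, the values π(i) and π(j) are two distinct elements of {1, …, 149} in uniformly random order; by symmetry P[π(i) > π(j)] = 1/2.
By linearity: E[X] = 11026 · (1/2) = C(149, 2) · (1/2) = 11026/2 = 5513 ≈ 5513.0000.

E[X] = 5513 = 5513.0000.


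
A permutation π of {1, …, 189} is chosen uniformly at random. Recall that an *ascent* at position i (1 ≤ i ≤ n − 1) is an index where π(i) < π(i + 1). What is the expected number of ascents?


Write X = Σ X_I over i = 1, …, 188, with X_I the indicator of one ascent.
There are 188 indicators.
For each fixed i, the pair (π(i), π(i+1)) is a uniformly random ordered pair of distinct values from {1, …, 189}; by symmetry P[π(i) < π(i+1)] = 1/2.
By linearity: E[X] = 188 · (1/2) = (189 − 1) · (1/2) = 94 ≈ 94.00000.

E[X] = 94 = 94.00000.
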